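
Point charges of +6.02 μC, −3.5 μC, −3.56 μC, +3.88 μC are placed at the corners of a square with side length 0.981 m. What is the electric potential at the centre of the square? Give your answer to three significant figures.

3.68×10⁴ V

Electric potential is a scalar, so the contributions from each charge add algebraically: V = Σ kqᵢ/rᵢ.
The distance from each corner to the centre is a√2/2 = 0.694 m.
V = k[(6.02×10⁻⁶)/(0.694) + (-3.50×10⁻⁶)/(0.694) + (-3.56×10⁻⁶)/(0.694) + (3.88×10⁻⁶)/(0.694)] = 3.68×10⁴ V.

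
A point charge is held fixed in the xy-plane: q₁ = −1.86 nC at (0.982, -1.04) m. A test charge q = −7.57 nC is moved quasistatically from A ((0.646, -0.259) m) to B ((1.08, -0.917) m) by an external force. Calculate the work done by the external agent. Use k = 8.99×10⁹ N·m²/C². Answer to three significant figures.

6.56×10⁻⁷ J

For quasistatic motion the external work equals the change in potential energy: W_ext = qΔV = q(V_B − V_A).
At A: distance to the source charge is 0.850 m; V_A = kq₁/r = -19.7 V.
At B: distance to the source charge is 0.157 m; V_B = kq₁/r = -106 V.
ΔV = V_B − V_A = -86.7 V.
W_ext = qΔV = (-7.57×10⁻⁹ C)(-86.7 V) = 6.56×10⁻⁷ J.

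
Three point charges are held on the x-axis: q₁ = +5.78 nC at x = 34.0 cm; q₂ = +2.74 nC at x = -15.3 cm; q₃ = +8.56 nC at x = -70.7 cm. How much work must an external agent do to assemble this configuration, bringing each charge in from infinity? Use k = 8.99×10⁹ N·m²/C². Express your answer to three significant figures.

1.09×10⁻⁶ J

The work to assemble the configuration equals its total potential energy, U = Σ kqᵢqⱼ/rᵢⱼ over all pairs.
Pair separations: r₁₂ = 0.493 m, r₁₃ = 1.05 m, r₂₃ = 0.554 m.
U = (2.89×10⁻⁷) + (4.25×10⁻⁷) + (3.81×10⁻⁷) = 1.09×10⁻⁶ J.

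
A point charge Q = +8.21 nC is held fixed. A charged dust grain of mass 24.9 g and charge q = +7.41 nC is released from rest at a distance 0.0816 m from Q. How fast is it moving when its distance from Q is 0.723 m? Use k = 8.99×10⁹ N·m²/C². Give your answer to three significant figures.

Only the electrostatic force acts, so mechanical energy is conserved: ½mv² = U₁ − U₂ = kQq(1/r₁ − 1/r₂).
U₁ − U₂ = (8.99×10⁹ N·m²/C²)(8.21×10⁻⁹ C)(7.41×10⁻⁹ C)(1/0.0816 − 1/0.723) = 5.95×10⁻⁶ J.
v = √(2·5.95×10⁻⁶/0.0249) = 0.0219 m/s.

0.0219 m/s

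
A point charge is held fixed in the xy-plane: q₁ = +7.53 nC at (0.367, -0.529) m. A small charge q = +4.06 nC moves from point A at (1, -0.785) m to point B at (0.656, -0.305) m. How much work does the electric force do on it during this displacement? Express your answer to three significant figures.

The work done by the electric force is W_field = −ΔU = −q(V_B − V_A) = q(V_A − V_B).
At A: distance to the source charge is 0.683 m; V_A = kq₁/r = 99.1 V.
At B: distance to the source charge is 0.366 m; V_B = kq₁/r = 185 V.
ΔV = V_B − V_A = 86.0 V.
W_field = −qΔV = −(4.06×10⁻⁹ C)(86.0 V) = -3.49×10⁻⁷ J.

-3.49×10⁻⁷ J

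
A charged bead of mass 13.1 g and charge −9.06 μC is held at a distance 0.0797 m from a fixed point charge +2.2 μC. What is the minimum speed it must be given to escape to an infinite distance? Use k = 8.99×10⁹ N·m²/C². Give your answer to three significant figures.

18.5 m/s

To just escape, total mechanical energy must reach zero at infinity: ½mv²_min + U = 0, so ½mv²_min = −U = |kQq|/r.
|U| = |kQq|/r = (8.99×10⁹ N·m²/C²)(2.20×10⁻⁶)(9.06×10⁻⁶)/(0.0797) = 2.25 J.
v_min = √(2|U|/m) = √(2·2.25/0.0131) = 18.5 m/s.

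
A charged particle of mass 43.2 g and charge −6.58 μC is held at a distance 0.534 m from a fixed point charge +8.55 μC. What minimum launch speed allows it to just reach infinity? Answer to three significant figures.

To just escape, total mechanical energy must reach zero at infinity: ½mv²_min + U = 0, so ½mv²_min = −U = |kQq|/r.
|U| = |kQq|/r = (8.99×10⁹ N·m²/C²)(8.55×10⁻⁶)(6.58×10⁻⁶)/(0.534) = 0.947 J.
v_min = √(2|U|/m) = √(2·0.947/0.0432) = 6.62 m/s.

6.62 m/s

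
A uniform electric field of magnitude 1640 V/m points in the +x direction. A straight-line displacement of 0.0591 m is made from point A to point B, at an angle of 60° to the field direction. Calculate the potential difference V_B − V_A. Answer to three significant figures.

Only the component of displacement along E changes the potential: ΔV = −E·d·cosθ.
ΔV = −(1640 V/m)(0.0591 m)cos60° = -48.5 V.

-48.5 V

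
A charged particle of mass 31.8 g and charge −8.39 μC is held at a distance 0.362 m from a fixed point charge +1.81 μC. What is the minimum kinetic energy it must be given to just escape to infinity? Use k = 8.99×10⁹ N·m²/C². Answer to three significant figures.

0.377 J

To just escape, total mechanical energy must reach zero at infinity: ½mv²_min + U = 0, so ½mv²_min = −U = |kQq|/r.
|U| = |kQq|/r = (8.99×10⁹ N·m²/C²)(1.81×10⁻⁶)(8.39×10⁻⁶)/(0.362) = 0.377 J.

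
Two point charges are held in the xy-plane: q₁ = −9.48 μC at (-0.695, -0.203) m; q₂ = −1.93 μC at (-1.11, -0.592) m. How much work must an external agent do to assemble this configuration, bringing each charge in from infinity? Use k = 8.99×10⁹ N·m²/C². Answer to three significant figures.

0.289 J

The assembly work is the sum of pairwise potential energies, U = Σ_{i<j} kqᵢqⱼ/rᵢⱼ.
Pair separations: r₁₂ = 0.569 m.
U = (0.289) = 0.289 J.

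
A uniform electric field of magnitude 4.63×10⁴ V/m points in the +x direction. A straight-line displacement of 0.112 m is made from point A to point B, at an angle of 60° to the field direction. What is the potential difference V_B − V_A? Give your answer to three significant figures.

Only the component of displacement along E changes the potential: ΔV = −E·d·cosθ.
ΔV = −(4.63×10⁴ V/m)(0.112 m)cos60° = -2590 V.

-2590 V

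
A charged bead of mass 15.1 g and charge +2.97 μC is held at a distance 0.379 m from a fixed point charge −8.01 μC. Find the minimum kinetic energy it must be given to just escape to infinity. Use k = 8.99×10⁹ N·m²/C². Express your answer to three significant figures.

To just escape, total mechanical energy must reach zero at infinity: ½mv²_min + U = 0, so ½mv²_min = −U = |kQq|/r.
|U| = |kQq|/r = (8.99×10⁹ N·m²/C²)(8.01×10⁻⁶)(2.97×10⁻⁶)/(0.379) = 0.564 J.

0.564 J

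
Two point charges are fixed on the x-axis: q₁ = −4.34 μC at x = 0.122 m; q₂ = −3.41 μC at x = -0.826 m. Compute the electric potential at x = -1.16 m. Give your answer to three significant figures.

Electric potential is a scalar, so the contributions from each charge add algebraically: V = Σ kqᵢ/rᵢ.
Distances from the field point to each charge: r₁ = 1.28 m, r₂ = 0.334 m.
V = k[(-4.34×10⁻⁶)/(1.28) + (-3.41×10⁻⁶)/(0.334)] = -1.22×10⁵ V.

-1.22×10⁵ V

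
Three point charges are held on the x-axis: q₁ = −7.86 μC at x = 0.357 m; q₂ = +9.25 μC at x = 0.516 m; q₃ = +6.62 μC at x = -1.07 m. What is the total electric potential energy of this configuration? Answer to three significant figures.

The assembly work is the sum of pairwise potential energies, U = Σ_{i<j} kqᵢqⱼ/rᵢⱼ.
Pair separations: r₁₂ = 0.159 m, r₁₃ = 1.43 m, r₂₃ = 1.59 m.
U = (-4.11) + (-0.328) + (0.347) = -4.09 J.

-4.09 J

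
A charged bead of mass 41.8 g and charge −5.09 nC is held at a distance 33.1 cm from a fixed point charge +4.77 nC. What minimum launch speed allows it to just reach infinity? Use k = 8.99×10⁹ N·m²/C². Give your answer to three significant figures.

To just escape, total mechanical energy must reach zero at infinity: ½mv²_min + U = 0, so ½mv²_min = −U = |kQq|/r.
|U| = |kQq|/r = (8.99×10⁹ N·m²/C²)(4.77×10⁻⁹)(5.09×10⁻⁹)/(0.331) = 6.59×10⁻⁷ J.
v_min = √(2|U|/m) = √(2·6.59×10⁻⁷/0.0418) = 5.62×10⁻³ m/s.

5.62×10⁻³ m/s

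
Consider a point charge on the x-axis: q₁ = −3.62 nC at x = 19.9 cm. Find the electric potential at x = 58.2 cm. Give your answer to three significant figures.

-85.0 V

The total potential is the scalar sum of each charge's contribution, V = Σ kqᵢ/rᵢ.
V = k[(-3.62×10⁻⁹)/(0.383)] = -85.0 V.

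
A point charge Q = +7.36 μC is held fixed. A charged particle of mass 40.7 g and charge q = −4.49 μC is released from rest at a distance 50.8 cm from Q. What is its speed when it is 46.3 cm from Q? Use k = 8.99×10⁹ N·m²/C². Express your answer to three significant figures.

1.67 m/s

Only the electrostatic force acts, so mechanical energy is conserved: ½mv² = U₁ − U₂ = kQq(1/r₁ − 1/r₂).
U₁ − U₂ = (8.99×10⁹ N·m²/C²)(7.36×10⁻⁶ C)(-4.49×10⁻⁶ C)(1/0.508 − 1/0.463) = 0.0568 J.
v = √(2·0.0568/0.0407) = 1.67 m/s.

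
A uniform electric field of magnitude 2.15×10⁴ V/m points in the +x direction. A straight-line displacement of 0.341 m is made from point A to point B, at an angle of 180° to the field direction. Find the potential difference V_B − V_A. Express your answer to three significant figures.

Only the component of displacement along E changes the potential: ΔV = −E·d·cosθ.
ΔV = −(2.15×10⁴ V/m)(0.341 m)cos180° = 7330 V.

7330 V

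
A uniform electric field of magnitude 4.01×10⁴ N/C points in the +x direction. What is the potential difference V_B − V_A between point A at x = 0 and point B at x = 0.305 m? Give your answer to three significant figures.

-1.22×10⁴ V

In a uniform field, potential decreases in the direction of E: V_B − V_A = −E·Δx.
V_B − V_A = −(4.01×10⁴ V/m)(0.305 m) = -1.22×10⁴ V.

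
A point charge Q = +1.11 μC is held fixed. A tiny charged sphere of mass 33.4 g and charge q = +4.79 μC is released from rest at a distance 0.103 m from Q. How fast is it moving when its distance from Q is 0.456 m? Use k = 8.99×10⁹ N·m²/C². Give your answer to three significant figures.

Only the electrostatic force acts, so mechanical energy is conserved: ½mv² = U₁ − U₂ = kQq(1/r₁ − 1/r₂).
U₁ − U₂ = (8.99×10⁹ N·m²/C²)(1.11×10⁻⁶ C)(4.79×10⁻⁶ C)(1/0.103 − 1/0.456) = 0.359 J.
v = √(2·0.359/0.0334) = 4.64 m/s.

4.64 m/s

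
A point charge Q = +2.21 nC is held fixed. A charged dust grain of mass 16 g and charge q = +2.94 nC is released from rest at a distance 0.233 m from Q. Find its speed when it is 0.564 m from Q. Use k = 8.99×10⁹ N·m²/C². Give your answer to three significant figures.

4.29×10⁻³ m/s

Only the electrostatic force acts, so mechanical energy is conserved: ½mv² = U₁ − U₂ = kQq(1/r₁ − 1/r₂).
U₁ − U₂ = (8.99×10⁹ N·m²/C²)(2.21×10⁻⁹ C)(2.94×10⁻⁹ C)(1/0.233 − 1/0.564) = 1.47×10⁻⁷ J.
v = √(2·1.47×10⁻⁷/0.0160) = 4.29×10⁻³ m/s.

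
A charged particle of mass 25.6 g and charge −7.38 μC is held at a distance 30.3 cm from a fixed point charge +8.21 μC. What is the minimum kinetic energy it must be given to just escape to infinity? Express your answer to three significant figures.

1.80 J

To just escape, total mechanical energy must reach zero at infinity: ½mv²_min + U = 0, so ½mv²_min = −U = |kQq|/r.
|U| = |kQq|/r = (8.99×10⁹ N·m²/C²)(8.21×10⁻⁶)(7.38×10⁻⁶)/(0.303) = 1.80 J.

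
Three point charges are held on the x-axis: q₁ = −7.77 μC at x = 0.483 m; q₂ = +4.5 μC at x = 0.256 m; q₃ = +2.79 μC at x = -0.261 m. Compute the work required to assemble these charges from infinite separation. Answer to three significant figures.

-1.43 J

The work to assemble the configuration equals its total potential energy, U = Σ kqᵢqⱼ/rᵢⱼ over all pairs.
Pair separations: r₁₂ = 0.227 m, r₁₃ = 0.744 m, r₂₃ = 0.517 m.
U = (-1.38) + (-0.262) + (0.218) = -1.43 J.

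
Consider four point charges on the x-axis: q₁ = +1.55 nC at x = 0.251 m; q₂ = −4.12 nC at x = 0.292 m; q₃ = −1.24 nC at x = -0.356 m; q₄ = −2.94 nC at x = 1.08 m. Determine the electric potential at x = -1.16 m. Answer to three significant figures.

Electric potential is a scalar, so the contributions from each charge add algebraically: V = Σ kqᵢ/rᵢ.
Distances from the field point to each charge: r₁ = 1.41 m, r₂ = 1.45 m, r₃ = 0.804 m, r₄ = 2.24 m.
V = k[(1.55×10⁻⁹)/(1.41) + (-4.12×10⁻⁹)/(1.45) + (-1.24×10⁻⁹)/(0.804) + (-2.94×10⁻⁹)/(2.24)] = -41.3 V.

-41.3 V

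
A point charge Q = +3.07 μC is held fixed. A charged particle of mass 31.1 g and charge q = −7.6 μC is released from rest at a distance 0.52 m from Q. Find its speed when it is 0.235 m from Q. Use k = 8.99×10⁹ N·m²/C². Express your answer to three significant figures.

Only the electrostatic force acts, so mechanical energy is conserved: ½mv² = U₁ − U₂ = kQq(1/r₁ − 1/r₂).
U₁ − U₂ = (8.99×10⁹ N·m²/C²)(3.07×10⁻⁶ C)(-7.60×10⁻⁶ C)(1/0.520 − 1/0.235) = 0.489 J.
v = √(2·0.489/0.0311) = 5.61 m/s.

5.61 m/s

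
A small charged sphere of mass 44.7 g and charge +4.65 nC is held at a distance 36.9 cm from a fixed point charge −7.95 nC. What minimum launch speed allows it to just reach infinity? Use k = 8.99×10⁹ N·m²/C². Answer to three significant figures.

To just escape, total mechanical energy must reach zero at infinity: ½mv²_min + U = 0, so ½mv²_min = −U = |kQq|/r.
|U| = |kQq|/r = (8.99×10⁹ N·m²/C²)(7.95×10⁻⁹)(4.65×10⁻⁹)/(0.369) = 9.01×10⁻⁷ J.
v_min = √(2|U|/m) = √(2·9.01×10⁻⁷/0.0447) = 6.35×10⁻³ m/s.

6.35×10⁻³ m/s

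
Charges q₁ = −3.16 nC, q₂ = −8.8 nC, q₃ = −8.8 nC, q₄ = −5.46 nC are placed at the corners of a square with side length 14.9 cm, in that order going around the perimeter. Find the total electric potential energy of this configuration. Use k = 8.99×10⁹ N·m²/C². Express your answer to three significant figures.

The work to assemble the configuration equals its total potential energy, U = Σ kqᵢqⱼ/rᵢⱼ over all pairs.
The four side pairs have separation 0.149 m and the two diagonal pairs 0.211 m.
Summing all 6 pair terms gives U = 1.35×10⁻⁵ J.

1.35×10⁻⁵ J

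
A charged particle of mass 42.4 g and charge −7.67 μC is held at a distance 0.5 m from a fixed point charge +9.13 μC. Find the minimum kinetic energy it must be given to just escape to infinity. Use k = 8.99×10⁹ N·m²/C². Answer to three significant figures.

To just escape, total mechanical energy must reach zero at infinity: ½mv²_min + U = 0, so ½mv²_min = −U = |kQq|/r.
|U| = |kQq|/r = (8.99×10⁹ N·m²/C²)(9.13×10⁻⁶)(7.67×10⁻⁶)/(0.500) = 1.26 J.

1.26 J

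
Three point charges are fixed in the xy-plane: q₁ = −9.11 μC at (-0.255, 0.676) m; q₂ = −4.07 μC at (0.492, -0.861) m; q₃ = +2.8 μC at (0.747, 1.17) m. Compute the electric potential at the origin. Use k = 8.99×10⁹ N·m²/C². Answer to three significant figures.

-1.32×10⁵ V

Electric potential is a scalar, so the contributions from each charge add algebraically: V = Σ kqᵢ/rᵢ.
Distances from the field point to each charge: r₁ = 0.722 m, r₂ = 0.992 m, r₃ = 1.39 m.
V = k[(-9.11×10⁻⁶)/(0.722) + (-4.07×10⁻⁶)/(0.992) + (2.80×10⁻⁶)/(1.39)] = -1.32×10⁵ V.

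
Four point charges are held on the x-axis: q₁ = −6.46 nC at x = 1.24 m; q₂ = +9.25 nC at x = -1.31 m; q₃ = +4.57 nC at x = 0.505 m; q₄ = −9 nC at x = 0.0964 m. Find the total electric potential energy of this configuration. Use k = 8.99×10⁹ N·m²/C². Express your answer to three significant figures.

The assembly work is the sum of pairwise potential energies, U = Σ_{i<j} kqᵢqⱼ/rᵢⱼ.
Pair separations: r₁₂ = 2.55 m, r₁₃ = 0.735 m, r₁₄ = 1.14 m, r₂₃ = 1.81 m, r₂₄ = 1.41 m, r₃₄ = 0.409 m.
Summing all 6 pair terms gives U = -1.34×10⁻⁶ J.

-1.34×10⁻⁶ J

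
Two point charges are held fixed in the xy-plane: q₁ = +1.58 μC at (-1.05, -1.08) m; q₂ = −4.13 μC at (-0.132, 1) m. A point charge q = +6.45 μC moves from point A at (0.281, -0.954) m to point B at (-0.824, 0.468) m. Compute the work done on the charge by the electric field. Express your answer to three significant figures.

0.164 J

The work done by the electric force is W_field = −ΔU = −q(V_B − V_A) = q(V_A − V_B).
At A: distances to the source charges are 1.34 m, 2.00 m; V_A = Σ kqᵢ/rᵢ = -7970 V.
At B: distances to the source charges are 1.56 m, 0.873 m; V_B = Σ kqᵢ/rᵢ = -3.35×10⁴ V.
ΔV = V_B − V_A = -2.55×10⁴ V.
W_field = −qΔV = −(6.45×10⁻⁶ C)(-2.55×10⁴ V) = 0.164 J.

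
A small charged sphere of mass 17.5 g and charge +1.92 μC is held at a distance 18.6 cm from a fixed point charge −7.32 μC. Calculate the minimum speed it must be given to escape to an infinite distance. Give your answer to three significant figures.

8.81 m/s

To just escape, total mechanical energy must reach zero at infinity: ½mv²_min + U = 0, so ½mv²_min = −U = |kQq|/r.
|U| = |kQq|/r = (8.99×10⁹ N·m²/C²)(7.32×10⁻⁶)(1.92×10⁻⁶)/(0.186) = 0.679 J.
v_min = √(2|U|/m) = √(2·0.679/0.0175) = 8.81 m/s.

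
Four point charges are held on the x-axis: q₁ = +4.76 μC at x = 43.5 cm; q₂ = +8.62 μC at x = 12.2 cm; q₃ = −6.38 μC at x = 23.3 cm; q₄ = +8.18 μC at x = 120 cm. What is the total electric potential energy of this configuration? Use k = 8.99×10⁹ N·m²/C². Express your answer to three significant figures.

The assembly work is the sum of pairwise potential energies, U = Σ_{i<j} kqᵢqⱼ/rᵢⱼ.
Pair separations: r₁₂ = 0.313 m, r₁₃ = 0.202 m, r₁₄ = 0.765 m, r₂₃ = 0.111 m, r₂₄ = 1.08 m, r₃₄ = 0.967 m.
Summing all 6 pair terms gives U = -4.07 J.

-4.07 J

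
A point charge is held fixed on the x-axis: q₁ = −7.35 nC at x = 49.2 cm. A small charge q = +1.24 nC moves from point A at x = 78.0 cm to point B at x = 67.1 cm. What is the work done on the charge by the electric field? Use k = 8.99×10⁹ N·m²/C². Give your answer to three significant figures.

1.73×10⁻⁷ J

The work done by the electric force is W_field = −ΔU = −q(V_B − V_A) = q(V_A − V_B).
At A: distance to the source charge is 0.288 m; V_A = kq₁/r = -229 V.
At B: distance to the source charge is 0.179 m; V_B = kq₁/r = -369 V.
ΔV = V_B − V_A = -140 V.
W_field = −qΔV = −(1.24×10⁻⁹ C)(-140 V) = 1.73×10⁻⁷ J.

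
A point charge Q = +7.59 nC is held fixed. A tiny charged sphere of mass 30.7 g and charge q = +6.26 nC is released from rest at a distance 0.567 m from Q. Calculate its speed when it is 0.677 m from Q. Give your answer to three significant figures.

Only the electrostatic force acts, so mechanical energy is conserved: ½mv² = U₁ − U₂ = kQq(1/r₁ − 1/r₂).
U₁ − U₂ = (8.99×10⁹ N·m²/C²)(7.59×10⁻⁹ C)(6.26×10⁻⁹ C)(1/0.567 − 1/0.677) = 1.22×10⁻⁷ J.
v = √(2·1.22×10⁻⁷/0.0307) = 2.82×10⁻³ m/s.

2.82×10⁻³ m/s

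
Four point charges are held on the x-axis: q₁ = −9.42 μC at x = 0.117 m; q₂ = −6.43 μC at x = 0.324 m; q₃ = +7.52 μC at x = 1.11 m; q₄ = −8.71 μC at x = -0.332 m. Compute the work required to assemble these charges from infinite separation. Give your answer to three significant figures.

The work to assemble the configuration equals its total potential energy, U = Σ kqᵢqⱼ/rᵢⱼ over all pairs.
Pair separations: r₁₂ = 0.207 m, r₁₃ = 0.993 m, r₁₄ = 0.449 m, r₂₃ = 0.786 m, r₂₄ = 0.656 m, r₃₄ = 1.44 m.
Summing all 6 pair terms gives U = 3.44 J.

3.44 J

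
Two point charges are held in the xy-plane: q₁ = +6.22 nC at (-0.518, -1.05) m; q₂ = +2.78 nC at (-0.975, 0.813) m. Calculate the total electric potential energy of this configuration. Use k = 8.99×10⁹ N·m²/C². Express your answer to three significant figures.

8.10×10⁻⁸ J

The assembly work is the sum of pairwise potential energies, U = Σ_{i<j} kqᵢqⱼ/rᵢⱼ.
Pair separations: r₁₂ = 1.92 m.
U = (8.10×10⁻⁸) = 8.10×10⁻⁸ J.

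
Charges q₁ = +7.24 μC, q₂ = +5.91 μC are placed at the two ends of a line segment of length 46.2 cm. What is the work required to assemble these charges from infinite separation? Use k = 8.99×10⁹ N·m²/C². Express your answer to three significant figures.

The work to assemble the configuration equals its total potential energy, U = Σ kqᵢqⱼ/rᵢⱼ over all pairs.
The separation is r = 0.462 m.
U = (0.833) = 0.833 J.

0.833 J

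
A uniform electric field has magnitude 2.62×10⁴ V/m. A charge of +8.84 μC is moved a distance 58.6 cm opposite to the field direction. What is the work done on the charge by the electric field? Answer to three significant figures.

-0.136 J

The potential change for a displacement 58.6 cm opposite to the field direction is ΔV = +Ed = 1.54×10⁴ V.
W_field = −qΔV = -0.136 J.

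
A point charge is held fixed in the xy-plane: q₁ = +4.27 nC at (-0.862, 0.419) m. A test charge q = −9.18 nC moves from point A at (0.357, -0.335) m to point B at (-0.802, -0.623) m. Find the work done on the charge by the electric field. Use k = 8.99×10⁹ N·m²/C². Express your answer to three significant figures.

The work done by the electric force is W_field = −ΔU = −q(V_B − V_A) = q(V_A − V_B).
At A: distance to the source charge is 1.43 m; V_A = kq₁/r = 26.8 V.
At B: distance to the source charge is 1.04 m; V_B = kq₁/r = 36.8 V.
ΔV = V_B − V_A = 10.0 V.
W_field = −qΔV = −(-9.18×10⁻⁹ C)(10.0 V) = 9.18×10⁻⁸ J.

9.18×10⁻⁸ J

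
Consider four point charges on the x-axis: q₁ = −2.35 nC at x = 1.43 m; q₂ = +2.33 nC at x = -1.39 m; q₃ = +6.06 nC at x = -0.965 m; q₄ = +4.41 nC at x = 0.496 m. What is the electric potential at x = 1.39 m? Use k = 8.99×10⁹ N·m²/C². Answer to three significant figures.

-453 V

The total potential is the scalar sum of each charge's contribution, V = Σ kqᵢ/rᵢ.
Distances from the field point to each charge: r₁ = 0.0400 m, r₂ = 2.78 m, r₃ = 2.35 m, r₄ = 0.894 m.
V = k[(-2.35×10⁻⁹)/(0.0400) + (2.33×10⁻⁹)/(2.78) + (6.06×10⁻⁹)/(2.35) + (4.41×10⁻⁹)/(0.894)] = -453 V.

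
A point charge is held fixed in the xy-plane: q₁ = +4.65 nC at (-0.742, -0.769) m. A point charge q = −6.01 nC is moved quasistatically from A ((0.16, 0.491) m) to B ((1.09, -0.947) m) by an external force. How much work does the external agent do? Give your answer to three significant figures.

2.56×10⁻⁸ J

For quasistatic motion the external work equals the change in potential energy: W_ext = qΔV = q(V_B − V_A).
At A: distance to the source charge is 1.55 m; V_A = kq₁/r = 27.0 V.
At B: distance to the source charge is 1.84 m; V_B = kq₁/r = 22.7 V.
ΔV = V_B − V_A = -4.27 V.
W_ext = qΔV = (-6.01×10⁻⁹ C)(-4.27 V) = 2.56×10⁻⁸ J.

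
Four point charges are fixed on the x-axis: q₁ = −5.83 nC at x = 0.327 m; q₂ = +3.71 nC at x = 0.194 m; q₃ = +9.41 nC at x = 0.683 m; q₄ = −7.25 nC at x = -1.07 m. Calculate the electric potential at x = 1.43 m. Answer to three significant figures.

The total potential is the scalar sum of each charge's contribution, V = Σ kqᵢ/rᵢ.
Distances from the field point to each charge: r₁ = 1.10 m, r₂ = 1.24 m, r₃ = 0.747 m, r₄ = 2.50 m.
V = k[(-5.83×10⁻⁹)/(1.10) + (3.71×10⁻⁹)/(1.24) + (9.41×10⁻⁹)/(0.747) + (-7.25×10⁻⁹)/(2.50)] = 66.6 V.

66.6 V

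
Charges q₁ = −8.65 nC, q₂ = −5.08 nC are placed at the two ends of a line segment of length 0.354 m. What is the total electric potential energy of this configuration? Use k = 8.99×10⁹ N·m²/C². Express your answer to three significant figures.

1.12×10⁻⁶ J

The assembly work is the sum of pairwise potential energies, U = Σ_{i<j} kqᵢqⱼ/rᵢⱼ.
The separation is r = 0.354 m.
U = (1.12×10⁻⁶) = 1.12×10⁻⁶ J.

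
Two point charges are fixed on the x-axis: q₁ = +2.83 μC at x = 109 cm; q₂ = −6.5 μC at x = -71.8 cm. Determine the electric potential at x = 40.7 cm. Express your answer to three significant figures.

Electric potential is a scalar, so the contributions from each charge add algebraically: V = Σ kqᵢ/rᵢ.
Distances from the field point to each charge: r₁ = 0.683 m, r₂ = 1.12 m.
V = k[(2.83×10⁻⁶)/(0.683) + (-6.50×10⁻⁶)/(1.12)] = -1.47×10⁴ V.

-1.47×10⁴ V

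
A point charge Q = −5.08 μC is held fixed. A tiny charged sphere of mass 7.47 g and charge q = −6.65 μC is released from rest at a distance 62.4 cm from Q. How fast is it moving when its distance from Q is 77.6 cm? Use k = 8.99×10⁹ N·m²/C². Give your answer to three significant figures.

5.05 m/s

Only the electrostatic force acts, so mechanical energy is conserved: ½mv² = U₁ − U₂ = kQq(1/r₁ − 1/r₂).
U₁ − U₂ = (8.99×10⁹ N·m²/C²)(-5.08×10⁻⁶ C)(-6.65×10⁻⁶ C)(1/0.624 − 1/0.776) = 0.0953 J.
v = √(2·0.0953/7.47×10⁻³) = 5.05 m/s.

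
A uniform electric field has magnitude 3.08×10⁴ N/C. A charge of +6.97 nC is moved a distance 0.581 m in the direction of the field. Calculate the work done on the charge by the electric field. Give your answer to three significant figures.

1.25×10⁻⁴ J

The potential change for a displacement 0.581 m in the direction of the field is ΔV = −Ed = -1.79×10⁴ V.
W_field = −qΔV = 1.25×10⁻⁴ J.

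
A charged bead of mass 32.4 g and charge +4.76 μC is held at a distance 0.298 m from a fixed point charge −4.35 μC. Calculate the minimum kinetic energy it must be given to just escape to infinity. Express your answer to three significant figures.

0.625 J

To just escape, total mechanical energy must reach zero at infinity: ½mv²_min + U = 0, so ½mv²_min = −U = |kQq|/r.
|U| = |kQq|/r = (8.99×10⁹ N·m²/C²)(4.35×10⁻⁶)(4.76×10⁻⁶)/(0.298) = 0.625 J.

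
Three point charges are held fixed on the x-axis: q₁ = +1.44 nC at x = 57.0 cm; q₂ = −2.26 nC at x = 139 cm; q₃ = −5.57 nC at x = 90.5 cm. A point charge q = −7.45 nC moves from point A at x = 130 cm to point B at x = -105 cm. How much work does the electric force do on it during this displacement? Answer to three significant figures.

The work done by the electric force is W_field = −ΔU = −q(V_B − V_A) = q(V_A − V_B).
At A: distances to the source charges are 0.730 m, 0.0900 m, 0.395 m; V_A = Σ kqᵢ/rᵢ = -335 V.
At B: distances to the source charges are 1.62 m, 2.44 m, 1.96 m; V_B = Σ kqᵢ/rᵢ = -25.9 V.
ΔV = V_B − V_A = 309 V.
W_field = −qΔV = −(-7.45×10⁻⁹ C)(309 V) = 2.30×10⁻⁶ J.

2.30×10⁻⁶ J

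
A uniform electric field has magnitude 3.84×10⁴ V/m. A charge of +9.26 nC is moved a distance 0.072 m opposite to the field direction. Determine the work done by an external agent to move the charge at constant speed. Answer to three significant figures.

2.56×10⁻⁵ J

The potential change for a displacement 0.072 m opposite to the field direction is ΔV = +Ed = 2760 V.
W_ext = qΔV = 2.56×10⁻⁵ J.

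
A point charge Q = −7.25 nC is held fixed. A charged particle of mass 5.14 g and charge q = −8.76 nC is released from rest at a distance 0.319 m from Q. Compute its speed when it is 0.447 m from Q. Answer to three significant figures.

0.0141 m/s

Only the electrostatic force acts, so mechanical energy is conserved: ½mv² = U₁ − U₂ = kQq(1/r₁ − 1/r₂).
U₁ − U₂ = (8.99×10⁹ N·m²/C²)(-7.25×10⁻⁹ C)(-8.76×10⁻⁹ C)(1/0.319 − 1/0.447) = 5.13×10⁻⁷ J.
v = √(2·5.13×10⁻⁷/5.14×10⁻³) = 0.0141 m/s.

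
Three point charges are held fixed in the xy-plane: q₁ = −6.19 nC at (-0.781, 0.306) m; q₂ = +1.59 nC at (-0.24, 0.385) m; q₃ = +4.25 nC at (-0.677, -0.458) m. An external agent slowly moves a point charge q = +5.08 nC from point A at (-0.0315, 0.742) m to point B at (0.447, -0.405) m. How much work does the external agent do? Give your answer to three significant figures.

For quasistatic motion the external work equals the change in potential energy: W_ext = qΔV = q(V_B − V_A).
At A: distances to the source charges are 0.867 m, 0.413 m, 1.36 m; V_A = Σ kqᵢ/rᵢ = -1.56 V.
At B: distances to the source charges are 1.42 m, 1.05 m, 1.13 m; V_B = Σ kqᵢ/rᵢ = 8.39 V.
ΔV = V_B − V_A = 9.95 V.
W_ext = qΔV = (5.08×10⁻⁹ C)(9.95 V) = 5.06×10⁻⁸ J.

5.06×10⁻⁸ J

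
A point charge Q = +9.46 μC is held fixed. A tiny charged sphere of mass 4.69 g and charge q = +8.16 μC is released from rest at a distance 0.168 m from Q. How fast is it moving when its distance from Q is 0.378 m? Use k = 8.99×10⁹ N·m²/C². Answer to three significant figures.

31.3 m/s

Only the electrostatic force acts, so mechanical energy is conserved: ½mv² = U₁ − U₂ = kQq(1/r₁ − 1/r₂).
U₁ − U₂ = (8.99×10⁹ N·m²/C²)(9.46×10⁻⁶ C)(8.16×10⁻⁶ C)(1/0.168 − 1/0.378) = 2.29 J.
v = √(2·2.29/4.69×10⁻³) = 31.3 m/s.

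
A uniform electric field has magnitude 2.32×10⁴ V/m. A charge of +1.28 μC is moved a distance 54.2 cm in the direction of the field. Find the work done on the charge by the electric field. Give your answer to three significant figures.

0.0161 J

The potential change for a displacement 54.2 cm in the direction of the field is ΔV = −Ed = -1.26×10⁴ V.
W_field = −qΔV = 0.0161 J.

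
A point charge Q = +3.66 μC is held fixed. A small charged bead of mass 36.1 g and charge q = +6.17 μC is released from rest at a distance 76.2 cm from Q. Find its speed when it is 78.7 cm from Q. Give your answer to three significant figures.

0.685 m/s

Only the electrostatic force acts, so mechanical energy is conserved: ½mv² = U₁ − U₂ = kQq(1/r₁ − 1/r₂).
U₁ − U₂ = (8.99×10⁹ N·m²/C²)(3.66×10⁻⁶ C)(6.17×10⁻⁶ C)(1/0.762 − 1/0.787) = 8.46×10⁻³ J.
v = √(2·8.46×10⁻³/0.0361) = 0.685 m/s.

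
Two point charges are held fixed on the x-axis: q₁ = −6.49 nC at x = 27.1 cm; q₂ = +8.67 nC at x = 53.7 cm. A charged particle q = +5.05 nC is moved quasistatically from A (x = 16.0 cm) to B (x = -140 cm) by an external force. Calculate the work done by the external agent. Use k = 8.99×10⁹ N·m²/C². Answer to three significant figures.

For quasistatic motion the external work equals the change in potential energy: W_ext = qΔV = q(V_B − V_A).
At A: distances to the source charges are 0.111 m, 0.377 m; V_A = Σ kqᵢ/rᵢ = -319 V.
At B: distances to the source charges are 1.67 m, 1.94 m; V_B = Σ kqᵢ/rᵢ = 5.32 V.
ΔV = V_B − V_A = 324 V.
W_ext = qΔV = (5.05×10⁻⁹ C)(324 V) = 1.64×10⁻⁶ J.

1.64×10⁻⁶ J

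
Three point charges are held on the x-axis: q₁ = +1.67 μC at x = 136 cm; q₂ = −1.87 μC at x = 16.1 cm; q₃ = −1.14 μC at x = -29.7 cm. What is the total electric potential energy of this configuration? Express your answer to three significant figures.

The assembly work is the sum of pairwise potential energies, U = Σ_{i<j} kqᵢqⱼ/rᵢⱼ.
Pair separations: r₁₂ = 1.20 m, r₁₃ = 1.66 m, r₂₃ = 0.458 m.
U = (-0.0234) + (-0.0103) + (0.0418) = 8.10×10⁻³ J.

8.10×10⁻³ J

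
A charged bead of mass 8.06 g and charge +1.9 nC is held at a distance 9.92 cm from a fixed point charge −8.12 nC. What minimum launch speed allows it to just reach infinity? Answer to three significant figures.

To just escape, total mechanical energy must reach zero at infinity: ½mv²_min + U = 0, so ½mv²_min = −U = |kQq|/r.
|U| = |kQq|/r = (8.99×10⁹ N·m²/C²)(8.12×10⁻⁹)(1.90×10⁻⁹)/(0.0992) = 1.40×10⁻⁶ J.
v_min = √(2|U|/m) = √(2·1.40×10⁻⁶/8.06×10⁻³) = 0.0186 m/s.

0.0186 m/s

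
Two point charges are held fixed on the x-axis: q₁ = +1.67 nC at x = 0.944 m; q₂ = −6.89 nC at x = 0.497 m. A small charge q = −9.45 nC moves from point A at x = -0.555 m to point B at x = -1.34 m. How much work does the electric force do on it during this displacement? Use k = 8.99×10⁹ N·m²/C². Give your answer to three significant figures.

2.05×10⁻⁷ J

The work done by the electric force is W_field = −ΔU = −q(V_B − V_A) = q(V_A − V_B).
At A: distances to the source charges are 1.50 m, 1.05 m; V_A = Σ kqᵢ/rᵢ = -48.9 V.
At B: distances to the source charges are 2.28 m, 1.84 m; V_B = Σ kqᵢ/rᵢ = -27.1 V.
ΔV = V_B − V_A = 21.7 V.
W_field = −qΔV = −(-9.45×10⁻⁹ C)(21.7 V) = 2.05×10⁻⁷ J.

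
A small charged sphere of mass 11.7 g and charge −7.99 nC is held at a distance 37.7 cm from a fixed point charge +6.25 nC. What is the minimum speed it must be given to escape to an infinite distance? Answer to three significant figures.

To just escape, total mechanical energy must reach zero at infinity: ½mv²_min + U = 0, so ½mv²_min = −U = |kQq|/r.
|U| = |kQq|/r = (8.99×10⁹ N·m²/C²)(6.25×10⁻⁹)(7.99×10⁻⁹)/(0.377) = 1.19×10⁻⁶ J.
v_min = √(2|U|/m) = √(2·1.19×10⁻⁶/0.0117) = 0.0143 m/s.

0.0143 m/s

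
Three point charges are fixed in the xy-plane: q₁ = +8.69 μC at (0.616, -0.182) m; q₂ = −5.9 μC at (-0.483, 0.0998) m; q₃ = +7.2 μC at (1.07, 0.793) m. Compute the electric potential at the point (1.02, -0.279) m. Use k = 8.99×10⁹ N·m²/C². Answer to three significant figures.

Electric potential is a scalar, so the contributions from each charge add algebraically: V = Σ kqᵢ/rᵢ.
Distances from the field point to each charge: r₁ = 0.415 m, r₂ = 1.55 m, r₃ = 1.07 m.
V = k[(8.69×10⁻⁶)/(0.415) + (-5.90×10⁻⁶)/(1.55) + (7.20×10⁻⁶)/(1.07)] = 2.14×10⁵ V.

2.14×10⁵ V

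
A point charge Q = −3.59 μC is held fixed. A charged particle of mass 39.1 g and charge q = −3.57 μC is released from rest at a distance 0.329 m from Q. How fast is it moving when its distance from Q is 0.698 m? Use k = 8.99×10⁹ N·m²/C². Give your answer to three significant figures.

Only the electrostatic force acts, so mechanical energy is conserved: ½mv² = U₁ − U₂ = kQq(1/r₁ − 1/r₂).
U₁ − U₂ = (8.99×10⁹ N·m²/C²)(-3.59×10⁻⁶ C)(-3.57×10⁻⁶ C)(1/0.329 − 1/0.698) = 0.185 J.
v = √(2·0.185/0.0391) = 3.08 m/s.

3.08 m/s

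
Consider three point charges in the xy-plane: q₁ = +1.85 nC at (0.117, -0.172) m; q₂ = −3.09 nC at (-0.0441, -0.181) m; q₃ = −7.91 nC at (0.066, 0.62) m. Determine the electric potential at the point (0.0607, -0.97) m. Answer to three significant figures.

The total potential is the scalar sum of each charge's contribution, V = Σ kqᵢ/rᵢ.
Distances from the field point to each charge: r₁ = 0.800 m, r₂ = 0.796 m, r₃ = 1.59 m.
V = k[(1.85×10⁻⁹)/(0.800) + (-3.09×10⁻⁹)/(0.796) + (-7.91×10⁻⁹)/(1.59)] = -58.8 V.

-58.8 V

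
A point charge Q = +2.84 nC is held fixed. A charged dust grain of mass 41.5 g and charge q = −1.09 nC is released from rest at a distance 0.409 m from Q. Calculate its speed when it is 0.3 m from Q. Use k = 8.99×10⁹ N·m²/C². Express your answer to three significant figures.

Only the electrostatic force acts, so mechanical energy is conserved: ½mv² = U₁ − U₂ = kQq(1/r₁ − 1/r₂).
U₁ − U₂ = (8.99×10⁹ N·m²/C²)(2.84×10⁻⁹ C)(-1.09×10⁻⁹ C)(1/0.409 − 1/0.300) = 2.47×10⁻⁸ J.
v = √(2·2.47×10⁻⁸/0.0415) = 1.09×10⁻³ m/s.

1.09×10⁻³ m/s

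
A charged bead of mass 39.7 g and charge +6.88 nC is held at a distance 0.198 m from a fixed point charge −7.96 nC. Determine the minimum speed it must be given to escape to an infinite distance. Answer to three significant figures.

To just escape, total mechanical energy must reach zero at infinity: ½mv²_min + U = 0, so ½mv²_min = −U = |kQq|/r.
|U| = |kQq|/r = (8.99×10⁹ N·m²/C²)(7.96×10⁻⁹)(6.88×10⁻⁹)/(0.198) = 2.49×10⁻⁶ J.
v_min = √(2|U|/m) = √(2·2.49×10⁻⁶/0.0397) = 0.0112 m/s.

0.0112 m/s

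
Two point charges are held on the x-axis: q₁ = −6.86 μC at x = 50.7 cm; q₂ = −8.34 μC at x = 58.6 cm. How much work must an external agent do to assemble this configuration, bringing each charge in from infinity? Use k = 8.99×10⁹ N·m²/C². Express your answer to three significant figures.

6.51 J

The assembly work is the sum of pairwise potential energies, U = Σ_{i<j} kqᵢqⱼ/rᵢⱼ.
Pair separations: r₁₂ = 0.0790 m.
U = (6.51) = 6.51 J.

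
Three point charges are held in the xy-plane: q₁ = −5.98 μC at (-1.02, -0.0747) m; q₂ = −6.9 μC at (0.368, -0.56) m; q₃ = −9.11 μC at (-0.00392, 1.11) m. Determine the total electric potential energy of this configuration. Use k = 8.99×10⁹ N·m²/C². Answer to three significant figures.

0.896 J

The assembly work is the sum of pairwise potential energies, U = Σ_{i<j} kqᵢqⱼ/rᵢⱼ.
Pair separations: r₁₂ = 1.47 m, r₁₃ = 1.56 m, r₂₃ = 1.71 m.
U = (0.252) + (0.314) + (0.330) = 0.896 J.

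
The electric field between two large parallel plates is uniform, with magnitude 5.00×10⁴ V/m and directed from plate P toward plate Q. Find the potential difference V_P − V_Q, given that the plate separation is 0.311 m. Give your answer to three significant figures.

1.56×10⁴ V

In a uniform field, potential decreases in the direction of E: ΔV = −E·d for a displacement d parallel to E.
Going from Q to P is a displacement of 0.311 m opposite to the field, so V_P − V_Q = +Ed = 1.56×10⁴ V.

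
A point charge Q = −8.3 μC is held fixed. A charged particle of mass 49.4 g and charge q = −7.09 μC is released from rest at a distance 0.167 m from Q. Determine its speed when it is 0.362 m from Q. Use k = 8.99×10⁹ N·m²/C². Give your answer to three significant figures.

8.31 m/s

Only the electrostatic force acts, so mechanical energy is conserved: ½mv² = U₁ − U₂ = kQq(1/r₁ − 1/r₂).
U₁ − U₂ = (8.99×10⁹ N·m²/C²)(-8.30×10⁻⁶ C)(-7.09×10⁻⁶ C)(1/0.167 − 1/0.362) = 1.71 J.
v = √(2·1.71/0.0494) = 8.31 m/s.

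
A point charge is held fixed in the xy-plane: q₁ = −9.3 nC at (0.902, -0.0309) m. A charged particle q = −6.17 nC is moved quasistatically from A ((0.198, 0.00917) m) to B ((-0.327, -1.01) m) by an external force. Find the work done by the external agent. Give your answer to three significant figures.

-4.03×10⁻⁷ J

For quasistatic motion the external work equals the change in potential energy: W_ext = qΔV = q(V_B − V_A).
At A: distance to the source charge is 0.705 m; V_A = kq₁/r = -119 V.
At B: distance to the source charge is 1.57 m; V_B = kq₁/r = -53.2 V.
ΔV = V_B − V_A = 65.4 V.
W_ext = qΔV = (-6.17×10⁻⁹ C)(65.4 V) = -4.03×10⁻⁷ J.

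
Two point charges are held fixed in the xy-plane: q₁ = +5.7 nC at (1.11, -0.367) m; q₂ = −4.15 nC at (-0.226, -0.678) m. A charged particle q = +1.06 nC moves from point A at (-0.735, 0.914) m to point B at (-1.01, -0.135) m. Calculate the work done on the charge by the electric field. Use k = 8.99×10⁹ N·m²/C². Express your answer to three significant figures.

1.65×10⁻⁸ J

The work done by the electric force is W_field = −ΔU = −q(V_B − V_A) = q(V_A − V_B).
At A: distances to the source charges are 2.25 m, 1.67 m; V_A = Σ kqᵢ/rᵢ = 0.492 V.
At B: distances to the source charges are 2.13 m, 0.954 m; V_B = Σ kqᵢ/rᵢ = -15.1 V.
ΔV = V_B − V_A = -15.6 V.
W_field = −qΔV = −(1.06×10⁻⁹ C)(-15.6 V) = 1.65×10⁻⁸ J.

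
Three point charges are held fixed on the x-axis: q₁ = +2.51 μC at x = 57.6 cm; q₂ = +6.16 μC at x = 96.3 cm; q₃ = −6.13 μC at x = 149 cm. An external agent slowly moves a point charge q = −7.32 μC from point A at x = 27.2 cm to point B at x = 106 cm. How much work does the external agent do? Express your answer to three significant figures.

For quasistatic motion the external work equals the change in potential energy: W_ext = qΔV = q(V_B − V_A).
At A: distances to the source charges are 0.304 m, 0.691 m, 1.22 m; V_A = Σ kqᵢ/rᵢ = 1.09×10⁵ V.
At B: distances to the source charges are 0.484 m, 0.0970 m, 0.430 m; V_B = Σ kqᵢ/rᵢ = 4.89×10⁵ V.
ΔV = V_B − V_A = 3.80×10⁵ V.
W_ext = qΔV = (-7.32×10⁻⁶ C)(3.80×10⁵ V) = -2.78 J.

-2.78 J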